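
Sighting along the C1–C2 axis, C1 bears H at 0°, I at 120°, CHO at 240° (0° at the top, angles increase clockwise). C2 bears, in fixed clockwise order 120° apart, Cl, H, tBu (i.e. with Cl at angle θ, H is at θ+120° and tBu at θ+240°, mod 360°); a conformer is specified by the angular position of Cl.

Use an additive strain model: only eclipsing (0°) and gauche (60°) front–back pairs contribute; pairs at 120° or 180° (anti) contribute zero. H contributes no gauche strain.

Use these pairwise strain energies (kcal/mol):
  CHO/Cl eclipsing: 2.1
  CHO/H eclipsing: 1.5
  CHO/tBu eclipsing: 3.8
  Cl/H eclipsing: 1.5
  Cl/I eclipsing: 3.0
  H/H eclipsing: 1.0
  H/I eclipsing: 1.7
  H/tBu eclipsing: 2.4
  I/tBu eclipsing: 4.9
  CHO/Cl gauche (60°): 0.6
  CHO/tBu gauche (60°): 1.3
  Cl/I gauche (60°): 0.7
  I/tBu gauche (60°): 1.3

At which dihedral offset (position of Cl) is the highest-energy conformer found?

Cl at 0° (eclipsed): H(0°)/Cl(0°) eclipsed 1.5; I(120°)/H(120°) eclipsed 1.7; CHO(240°)/tBu(240°) eclipsed 3.8 → 7.0 kcal/mol.
Cl at 60° (staggered): I(120°)/Cl(60°) gauche 0.7; CHO(240°)/tBu(300°) gauche 1.3 → 2.0 kcal/mol.
Cl at 120° (eclipsed): H(0°)/tBu(0°) eclipsed 2.4; I(120°)/Cl(120°) eclipsed 3.0; CHO(240°)/H(240°) eclipsed 1.5 → 6.9 kcal/mol.
Cl at 180° (staggered): I(120°)/Cl(180°) gauche 0.7; I(120°)/tBu(60°) gauche 1.3; CHO(240°)/Cl(180°) gauche 0.6 → 2.6 kcal/mol.
Cl at 240° (eclipsed): H(0°)/H(0°) eclipsed 1.0; I(120°)/tBu(120°) eclipsed 4.9; CHO(240°)/Cl(240°) eclipsed 2.1 → 8.0 kcal/mol.
Cl at 300° (staggered): I(120°)/tBu(180°) gauche 1.3; CHO(240°)/Cl(300°) gauche 0.6; CHO(240°)/tBu(180°) gauche 1.3 → 3.2 kcal/mol.
The maximum (8.0 kcal/mol) occurs with Cl at 240°.

240°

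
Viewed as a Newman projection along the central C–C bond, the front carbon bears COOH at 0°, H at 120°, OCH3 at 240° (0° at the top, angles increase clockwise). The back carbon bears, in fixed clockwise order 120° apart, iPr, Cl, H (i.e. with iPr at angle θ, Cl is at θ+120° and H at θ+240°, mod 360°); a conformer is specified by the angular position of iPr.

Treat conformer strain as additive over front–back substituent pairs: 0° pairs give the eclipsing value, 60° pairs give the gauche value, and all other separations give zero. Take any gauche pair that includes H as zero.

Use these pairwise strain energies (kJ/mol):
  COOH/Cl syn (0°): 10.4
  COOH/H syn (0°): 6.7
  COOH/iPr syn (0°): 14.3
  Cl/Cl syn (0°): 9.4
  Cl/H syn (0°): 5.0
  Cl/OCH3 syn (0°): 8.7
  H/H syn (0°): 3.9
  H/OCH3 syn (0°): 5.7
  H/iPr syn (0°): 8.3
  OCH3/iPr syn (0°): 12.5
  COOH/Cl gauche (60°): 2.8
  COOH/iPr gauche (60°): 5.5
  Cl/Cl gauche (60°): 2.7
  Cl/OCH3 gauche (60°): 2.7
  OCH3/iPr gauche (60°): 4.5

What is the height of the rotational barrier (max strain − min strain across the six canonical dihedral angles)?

18.6 kJ/mol

iPr at 0° (eclipsed): COOH(0°)/iPr(0°) eclipsed 14.3; H(120°)/Cl(120°) eclipsed 5.0; OCH3(240°)/H(240°) eclipsed 5.7 → 25.0 kJ/mol.
iPr at 60° (staggered): COOH(0°)/iPr(60°) gauche 5.5; OCH3(240°)/Cl(180°) gauche 2.7 → 8.2 kJ/mol.
iPr at 120° (eclipsed): COOH(0°)/H(0°) eclipsed 6.7; H(120°)/iPr(120°) eclipsed 8.3; OCH3(240°)/Cl(240°) eclipsed 8.7 → 23.7 kJ/mol.
iPr at 180° (staggered): COOH(0°)/Cl(300°) gauche 2.8; OCH3(240°)/iPr(180°) gauche 4.5; OCH3(240°)/Cl(300°) gauche 2.7 → 10.0 kJ/mol.
iPr at 240° (eclipsed): COOH(0°)/Cl(0°) eclipsed 10.4; H(120°)/H(120°) eclipsed 3.9; OCH3(240°)/iPr(240°) eclipsed 12.5 → 26.8 kJ/mol.
iPr at 300° (staggered): COOH(0°)/iPr(300°) gauche 5.5; COOH(0°)/Cl(60°) gauche 2.8; OCH3(240°)/iPr(300°) gauche 4.5 → 12.8 kJ/mol.
Max at 240° (26.8 kJ/mol), min at 60° (8.2 kJ/mol); barrier = 18.6 kJ/mol.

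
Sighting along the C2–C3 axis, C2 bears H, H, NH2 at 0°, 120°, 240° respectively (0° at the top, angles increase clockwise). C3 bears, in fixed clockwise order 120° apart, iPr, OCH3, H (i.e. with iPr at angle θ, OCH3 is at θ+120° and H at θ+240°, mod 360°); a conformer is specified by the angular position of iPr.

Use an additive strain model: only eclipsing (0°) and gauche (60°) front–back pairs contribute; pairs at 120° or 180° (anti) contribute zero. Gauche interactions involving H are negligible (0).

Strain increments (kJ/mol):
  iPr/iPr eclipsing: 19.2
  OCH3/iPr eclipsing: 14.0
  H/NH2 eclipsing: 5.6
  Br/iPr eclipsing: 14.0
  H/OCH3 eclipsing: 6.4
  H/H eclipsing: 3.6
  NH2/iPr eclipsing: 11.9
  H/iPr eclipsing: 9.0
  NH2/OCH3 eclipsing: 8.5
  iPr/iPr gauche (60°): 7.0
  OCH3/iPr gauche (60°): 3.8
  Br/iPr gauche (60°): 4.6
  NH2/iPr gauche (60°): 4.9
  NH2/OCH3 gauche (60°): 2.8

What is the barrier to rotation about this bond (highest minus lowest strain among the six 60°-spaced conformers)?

iPr at 0° is eclipsed. H at 0° is eclipsed with iPr at 0° (9.0); H at 120° is eclipsed with OCH3 at 120° (6.4); NH2 at 240° is eclipsed with H at 240° (5.6). Total 21.0 kJ/mol.
iPr at 60° is staggered. NH2 at 240° is gauche with OCH3 at 180° (2.8). Total 2.8 kJ/mol.
iPr at 120° is eclipsed. H at 0° is eclipsed with H at 0° (3.6); H at 120° is eclipsed with iPr at 120° (9.0); NH2 at 240° is eclipsed with OCH3 at 240° (8.5). Total 21.1 kJ/mol.
iPr at 180° is staggered. NH2 at 240° is gauche with iPr at 180° (4.9); NH2 at 240° is gauche with OCH3 at 300° (2.8). Total 7.7 kJ/mol.
iPr at 240° is eclipsed. H at 0° is eclipsed with OCH3 at 0° (6.4); H at 120° is eclipsed with H at 120° (3.6); NH2 at 240° is eclipsed with iPr at 240° (11.9). Total 21.9 kJ/mol.
iPr at 300° is staggered. NH2 at 240° is gauche with iPr at 300° (4.9). Total 4.9 kJ/mol.
Max at 240° (21.9 kJ/mol), min at 60° (2.8 kJ/mol); barrier = 19.1 kJ/mol.

19.1 kJ/mol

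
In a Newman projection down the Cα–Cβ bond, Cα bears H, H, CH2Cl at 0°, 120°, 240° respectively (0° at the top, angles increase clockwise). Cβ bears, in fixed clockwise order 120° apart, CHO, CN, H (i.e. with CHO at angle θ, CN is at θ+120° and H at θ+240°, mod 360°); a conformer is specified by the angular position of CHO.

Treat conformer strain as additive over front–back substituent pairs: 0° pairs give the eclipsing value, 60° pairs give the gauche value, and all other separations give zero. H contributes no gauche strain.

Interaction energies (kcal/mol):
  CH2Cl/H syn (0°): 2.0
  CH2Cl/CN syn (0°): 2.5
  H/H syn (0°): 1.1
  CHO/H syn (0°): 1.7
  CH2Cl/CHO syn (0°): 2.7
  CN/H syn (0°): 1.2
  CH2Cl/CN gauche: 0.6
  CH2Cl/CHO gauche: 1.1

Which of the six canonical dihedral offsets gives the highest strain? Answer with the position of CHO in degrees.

CHO at 0° is eclipsed. H at 0° is eclipsed with CHO at 0° (1.7); H at 120° is eclipsed with CN at 120° (1.2); CH2Cl at 240° is eclipsed with H at 240° (2.0). Total 4.9 kcal/mol.
CHO at 60° is staggered. CH2Cl at 240° is gauche with CN at 180° (0.6). Total 0.6 kcal/mol.
CHO at 120° is eclipsed. H at 0° is eclipsed with H at 0° (1.1); H at 120° is eclipsed with CHO at 120° (1.7); CH2Cl at 240° is eclipsed with CN at 240° (2.5). Total 5.3 kcal/mol.
CHO at 180° is staggered. CH2Cl at 240° is gauche with CHO at 180° (1.1); CH2Cl at 240° is gauche with CN at 300° (0.6). Total 1.7 kcal/mol.
CHO at 240° is eclipsed. H at 0° is eclipsed with CN at 0° (1.2); H at 120° is eclipsed with H at 120° (1.1); CH2Cl at 240° is eclipsed with CHO at 240° (2.7). Total 5.0 kcal/mol.
CHO at 300° is staggered. CH2Cl at 240° is gauche with CHO at 300° (1.1). Total 1.1 kcal/mol.
The maximum (5.3 kcal/mol) occurs with CHO at 120°.

120°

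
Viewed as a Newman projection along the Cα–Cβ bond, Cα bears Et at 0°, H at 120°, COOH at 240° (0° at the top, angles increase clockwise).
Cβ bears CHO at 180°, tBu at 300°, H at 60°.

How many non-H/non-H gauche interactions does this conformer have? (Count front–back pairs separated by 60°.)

3

Non-H gauche pairs: Et(0°)/tBu(300°); COOH(240°)/CHO(180°); COOH(240°)/tBu(300°) — 3 interactions.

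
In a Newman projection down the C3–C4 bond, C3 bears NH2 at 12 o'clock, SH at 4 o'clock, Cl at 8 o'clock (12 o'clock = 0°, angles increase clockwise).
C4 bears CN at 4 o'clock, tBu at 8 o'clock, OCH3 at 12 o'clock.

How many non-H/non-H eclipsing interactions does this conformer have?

3

Non-H eclipsing pairs: NH2(0°)/OCH3(0°); SH(120°)/CN(120°); Cl(240°)/tBu(240°) — 3 interactions.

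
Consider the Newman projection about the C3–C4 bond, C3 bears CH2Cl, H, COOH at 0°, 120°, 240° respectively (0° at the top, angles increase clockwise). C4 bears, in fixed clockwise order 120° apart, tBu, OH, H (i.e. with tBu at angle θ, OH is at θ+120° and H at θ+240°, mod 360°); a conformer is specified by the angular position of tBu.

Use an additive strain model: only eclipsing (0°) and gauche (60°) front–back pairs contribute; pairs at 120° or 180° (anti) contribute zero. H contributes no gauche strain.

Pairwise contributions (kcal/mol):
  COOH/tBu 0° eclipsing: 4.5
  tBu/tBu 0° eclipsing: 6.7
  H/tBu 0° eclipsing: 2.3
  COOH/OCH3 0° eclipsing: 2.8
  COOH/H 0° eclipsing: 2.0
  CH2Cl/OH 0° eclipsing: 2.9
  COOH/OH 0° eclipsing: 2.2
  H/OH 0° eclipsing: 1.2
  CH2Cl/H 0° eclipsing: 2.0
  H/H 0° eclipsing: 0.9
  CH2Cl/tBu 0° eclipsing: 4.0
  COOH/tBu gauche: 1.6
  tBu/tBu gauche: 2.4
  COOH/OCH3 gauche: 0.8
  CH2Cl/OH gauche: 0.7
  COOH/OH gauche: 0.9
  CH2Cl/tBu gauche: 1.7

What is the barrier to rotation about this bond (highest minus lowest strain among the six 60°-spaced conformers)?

tBu at 0° (eclipsed): CH2Cl–tBu eclipsed, H–OH eclipsed, COOH–H eclipsed; 4.0 + 1.2 + 2.0 = 7.2 kcal/mol.
tBu at 60° (staggered): CH2Cl–tBu gauche, COOH–OH gauche; 1.7 + 0.9 = 2.6 kcal/mol.
tBu at 120° (eclipsed): CH2Cl–H eclipsed, H–tBu eclipsed, COOH–OH eclipsed; 2.0 + 2.3 + 2.2 = 6.5 kcal/mol.
tBu at 180° (staggered): CH2Cl–OH gauche, COOH–tBu gauche, COOH–OH gauche; 0.7 + 1.6 + 0.9 = 3.2 kcal/mol.
tBu at 240° (eclipsed): CH2Cl–OH eclipsed, H–H eclipsed, COOH–tBu eclipsed; 2.9 + 0.9 + 4.5 = 8.3 kcal/mol.
tBu at 300° (staggered): CH2Cl–tBu gauche, CH2Cl–OH gauche, COOH–tBu gauche; 1.7 + 0.7 + 1.6 = 4.0 kcal/mol.
Max at 240° (8.3 kcal/mol), min at 60° (2.6 kcal/mol); barrier = 5.7 kcal/mol.

5.7 kcal/mol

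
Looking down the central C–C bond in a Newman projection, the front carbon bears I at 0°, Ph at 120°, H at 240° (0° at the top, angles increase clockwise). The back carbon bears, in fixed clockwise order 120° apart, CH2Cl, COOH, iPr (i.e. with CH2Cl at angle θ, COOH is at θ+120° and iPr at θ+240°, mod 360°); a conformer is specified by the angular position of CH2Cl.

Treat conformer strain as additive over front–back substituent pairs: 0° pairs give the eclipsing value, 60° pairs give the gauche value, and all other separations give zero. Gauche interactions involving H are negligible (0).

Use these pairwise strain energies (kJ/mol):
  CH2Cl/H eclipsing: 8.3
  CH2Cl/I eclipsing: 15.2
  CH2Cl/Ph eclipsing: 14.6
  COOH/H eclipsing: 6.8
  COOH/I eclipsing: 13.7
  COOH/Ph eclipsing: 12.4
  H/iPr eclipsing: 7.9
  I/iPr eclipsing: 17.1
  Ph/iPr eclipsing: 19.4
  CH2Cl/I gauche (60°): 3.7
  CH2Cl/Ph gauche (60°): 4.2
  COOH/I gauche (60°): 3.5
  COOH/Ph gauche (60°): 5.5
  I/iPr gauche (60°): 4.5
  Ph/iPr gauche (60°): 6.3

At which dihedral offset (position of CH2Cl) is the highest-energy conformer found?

CH2Cl at 0° (eclipsed): I–CH2Cl eclipsed, Ph–COOH eclipsed, H–iPr eclipsed; 15.2 + 12.4 + 7.9 = 35.5 kJ/mol.
CH2Cl at 60° (staggered): I–CH2Cl gauche, I–iPr gauche, Ph–CH2Cl gauche, Ph–COOH gauche; 3.7 + 4.5 + 4.2 + 5.5 = 17.9 kJ/mol.
CH2Cl at 120° (eclipsed): I–iPr eclipsed, Ph–CH2Cl eclipsed, H–COOH eclipsed; 17.1 + 14.6 + 6.8 = 38.5 kJ/mol.
CH2Cl at 180° (staggered): I–COOH gauche, I–iPr gauche, Ph–CH2Cl gauche, Ph–iPr gauche; 3.5 + 4.5 + 4.2 + 6.3 = 18.5 kJ/mol.
CH2Cl at 240° (eclipsed): I–COOH eclipsed, Ph–iPr eclipsed, H–CH2Cl eclipsed; 13.7 + 19.4 + 8.3 = 41.4 kJ/mol.
CH2Cl at 300° (staggered): I–CH2Cl gauche, I–COOH gauche, Ph–COOH gauche, Ph–iPr gauche; 3.7 + 3.5 + 5.5 + 6.3 = 19.0 kJ/mol.
The maximum (41.4 kJ/mol) occurs with CH2Cl at 240°.

240°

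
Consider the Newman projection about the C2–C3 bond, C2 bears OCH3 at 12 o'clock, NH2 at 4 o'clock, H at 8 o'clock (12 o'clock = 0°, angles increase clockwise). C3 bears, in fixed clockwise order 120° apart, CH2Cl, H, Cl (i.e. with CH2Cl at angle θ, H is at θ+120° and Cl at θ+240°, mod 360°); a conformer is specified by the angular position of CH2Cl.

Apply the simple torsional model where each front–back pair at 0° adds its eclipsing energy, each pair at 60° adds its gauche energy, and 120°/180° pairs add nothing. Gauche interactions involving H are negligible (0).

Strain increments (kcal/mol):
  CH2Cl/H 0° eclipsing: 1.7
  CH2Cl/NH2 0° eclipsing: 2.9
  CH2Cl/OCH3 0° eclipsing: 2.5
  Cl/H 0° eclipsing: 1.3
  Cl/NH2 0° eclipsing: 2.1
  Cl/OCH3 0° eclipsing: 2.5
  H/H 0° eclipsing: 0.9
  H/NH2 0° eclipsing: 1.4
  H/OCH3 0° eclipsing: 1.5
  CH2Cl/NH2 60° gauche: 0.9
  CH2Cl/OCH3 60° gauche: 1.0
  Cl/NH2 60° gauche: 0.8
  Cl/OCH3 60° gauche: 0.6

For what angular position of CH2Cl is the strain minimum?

300°

CH2Cl at 0° (eclipsed): OCH3–CH2Cl eclipsed, NH2–H eclipsed, H–Cl eclipsed; 2.5 + 1.4 + 1.3 = 5.2 kcal/mol.
CH2Cl at 60° (staggered): OCH3–CH2Cl gauche, OCH3–Cl gauche, NH2–CH2Cl gauche; 1.0 + 0.6 + 0.9 = 2.5 kcal/mol.
CH2Cl at 120° (eclipsed): OCH3–Cl eclipsed, NH2–CH2Cl eclipsed, H–H eclipsed; 2.5 + 2.9 + 0.9 = 6.3 kcal/mol.
CH2Cl at 180° (staggered): OCH3–Cl gauche, NH2–CH2Cl gauche, NH2–Cl gauche; 0.6 + 0.9 + 0.8 = 2.3 kcal/mol.
CH2Cl at 240° (eclipsed): OCH3–H eclipsed, NH2–Cl eclipsed, H–CH2Cl eclipsed; 1.5 + 2.1 + 1.7 = 5.3 kcal/mol.
CH2Cl at 300° (staggered): OCH3–CH2Cl gauche, NH2–Cl gauche; 1.0 + 0.8 = 1.8 kcal/mol.
The minimum (1.8 kcal/mol) occurs with CH2Cl at 300°.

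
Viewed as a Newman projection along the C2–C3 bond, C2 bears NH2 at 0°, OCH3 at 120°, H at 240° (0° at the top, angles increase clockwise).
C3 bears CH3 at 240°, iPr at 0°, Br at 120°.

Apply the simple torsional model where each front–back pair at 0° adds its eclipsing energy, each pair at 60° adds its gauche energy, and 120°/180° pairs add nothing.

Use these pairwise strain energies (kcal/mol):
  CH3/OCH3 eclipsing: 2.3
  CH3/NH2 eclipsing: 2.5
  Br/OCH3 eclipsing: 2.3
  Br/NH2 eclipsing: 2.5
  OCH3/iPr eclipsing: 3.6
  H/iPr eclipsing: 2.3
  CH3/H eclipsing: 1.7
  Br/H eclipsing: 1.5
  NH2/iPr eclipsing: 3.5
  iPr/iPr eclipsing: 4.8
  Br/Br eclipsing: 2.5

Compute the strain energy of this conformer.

This conformer (eclipsed): NH2–iPr eclipsed, OCH3–Br eclipsed, H–CH3 eclipsed; 3.5 + 2.3 + 1.7 = 7.5 kcal/mol.

7.5 kcal/mol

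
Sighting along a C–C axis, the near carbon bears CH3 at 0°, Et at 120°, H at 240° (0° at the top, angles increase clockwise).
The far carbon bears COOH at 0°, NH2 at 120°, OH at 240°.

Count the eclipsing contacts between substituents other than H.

2

Non-H eclipsing pairs: CH3(0°)/COOH(0°); Et(120°)/NH2(120°) — 2 interactions.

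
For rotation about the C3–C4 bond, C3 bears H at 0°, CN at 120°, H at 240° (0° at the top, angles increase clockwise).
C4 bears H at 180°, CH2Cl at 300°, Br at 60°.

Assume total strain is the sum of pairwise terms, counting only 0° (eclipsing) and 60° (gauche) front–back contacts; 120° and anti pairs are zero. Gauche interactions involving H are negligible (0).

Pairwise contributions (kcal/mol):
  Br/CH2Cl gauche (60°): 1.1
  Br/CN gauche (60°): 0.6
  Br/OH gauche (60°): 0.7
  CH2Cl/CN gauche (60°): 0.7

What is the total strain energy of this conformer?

0.6 kcal/mol

This conformer (staggered): CN(120°)/Br(60°) gauche 0.6 → 0.6 kcal/mol.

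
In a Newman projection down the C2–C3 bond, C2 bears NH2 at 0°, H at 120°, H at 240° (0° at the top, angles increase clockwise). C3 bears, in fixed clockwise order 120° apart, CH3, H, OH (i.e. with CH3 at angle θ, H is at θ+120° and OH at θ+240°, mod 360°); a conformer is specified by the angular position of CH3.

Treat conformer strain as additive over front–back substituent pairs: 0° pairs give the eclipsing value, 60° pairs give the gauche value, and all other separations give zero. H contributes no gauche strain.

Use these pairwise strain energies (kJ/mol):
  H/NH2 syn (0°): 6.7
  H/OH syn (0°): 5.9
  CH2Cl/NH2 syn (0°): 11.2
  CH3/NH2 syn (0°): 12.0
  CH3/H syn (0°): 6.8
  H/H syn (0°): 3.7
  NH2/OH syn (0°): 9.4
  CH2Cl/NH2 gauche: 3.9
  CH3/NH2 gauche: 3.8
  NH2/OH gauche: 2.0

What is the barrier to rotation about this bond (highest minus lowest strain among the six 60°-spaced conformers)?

CH3 at 0° (eclipsed): NH2–CH3 eclipsed, H–H eclipsed, H–OH eclipsed; 12.0 + 3.7 + 5.9 = 21.6 kJ/mol.
CH3 at 60° (staggered): NH2–CH3 gauche, NH2–OH gauche; 3.8 + 2.0 = 5.8 kJ/mol.
CH3 at 120° (eclipsed): NH2–OH eclipsed, H–CH3 eclipsed, H–H eclipsed; 9.4 + 6.8 + 3.7 = 19.9 kJ/mol.
CH3 at 180° (staggered): NH2–OH gauche; 2.0 = 2.0 kJ/mol.
CH3 at 240° (eclipsed): NH2–H eclipsed, H–OH eclipsed, H–CH3 eclipsed; 6.7 + 5.9 + 6.8 = 19.4 kJ/mol.
CH3 at 300° (staggered): NH2–CH3 gauche; 3.8 = 3.8 kJ/mol.
Max at 0° (21.6 kJ/mol), min at 180° (2.0 kJ/mol); barrier = 19.6 kJ/mol.

19.6 kJ/mol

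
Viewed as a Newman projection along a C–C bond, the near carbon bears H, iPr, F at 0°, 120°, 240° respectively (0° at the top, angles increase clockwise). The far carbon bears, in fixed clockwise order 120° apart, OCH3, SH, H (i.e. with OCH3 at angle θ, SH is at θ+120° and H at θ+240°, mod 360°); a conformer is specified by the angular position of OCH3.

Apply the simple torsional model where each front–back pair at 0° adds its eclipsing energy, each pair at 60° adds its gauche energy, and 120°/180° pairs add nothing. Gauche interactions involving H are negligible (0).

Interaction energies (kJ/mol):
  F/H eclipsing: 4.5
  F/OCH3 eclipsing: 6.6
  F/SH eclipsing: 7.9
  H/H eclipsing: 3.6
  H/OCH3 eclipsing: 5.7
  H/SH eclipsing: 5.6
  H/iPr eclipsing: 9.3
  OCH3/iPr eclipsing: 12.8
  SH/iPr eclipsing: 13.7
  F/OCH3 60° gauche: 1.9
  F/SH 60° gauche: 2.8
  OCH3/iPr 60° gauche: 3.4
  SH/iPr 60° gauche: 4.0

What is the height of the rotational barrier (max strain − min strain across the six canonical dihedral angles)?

18.4 kJ/mol

OCH3 at 0° (eclipsed): H–OCH3 eclipsed, iPr–SH eclipsed, F–H eclipsed; 5.7 + 13.7 + 4.5 = 23.9 kJ/mol.
OCH3 at 60° (staggered): iPr–OCH3 gauche, iPr–SH gauche, F–SH gauche; 3.4 + 4.0 + 2.8 = 10.2 kJ/mol.
OCH3 at 120° (eclipsed): H–H eclipsed, iPr–OCH3 eclipsed, F–SH eclipsed; 3.6 + 12.8 + 7.9 = 24.3 kJ/mol.
OCH3 at 180° (staggered): iPr–OCH3 gauche, F–OCH3 gauche, F–SH gauche; 3.4 + 1.9 + 2.8 = 8.1 kJ/mol.
OCH3 at 240° (eclipsed): H–SH eclipsed, iPr–H eclipsed, F–OCH3 eclipsed; 5.6 + 9.3 + 6.6 = 21.5 kJ/mol.
OCH3 at 300° (staggered): iPr–SH gauche, F–OCH3 gauche; 4.0 + 1.9 = 5.9 kJ/mol.
Max at 120° (24.3 kJ/mol), min at 300° (5.9 kJ/mol); barrier = 18.4 kJ/mol.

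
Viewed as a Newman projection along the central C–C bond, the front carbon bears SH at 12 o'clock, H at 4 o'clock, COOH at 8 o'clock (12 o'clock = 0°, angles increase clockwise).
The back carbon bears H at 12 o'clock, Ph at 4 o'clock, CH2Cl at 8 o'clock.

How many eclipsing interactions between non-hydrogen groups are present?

Non-H eclipsing pairs: COOH(240°)/CH2Cl(240°) — 1 interaction.

1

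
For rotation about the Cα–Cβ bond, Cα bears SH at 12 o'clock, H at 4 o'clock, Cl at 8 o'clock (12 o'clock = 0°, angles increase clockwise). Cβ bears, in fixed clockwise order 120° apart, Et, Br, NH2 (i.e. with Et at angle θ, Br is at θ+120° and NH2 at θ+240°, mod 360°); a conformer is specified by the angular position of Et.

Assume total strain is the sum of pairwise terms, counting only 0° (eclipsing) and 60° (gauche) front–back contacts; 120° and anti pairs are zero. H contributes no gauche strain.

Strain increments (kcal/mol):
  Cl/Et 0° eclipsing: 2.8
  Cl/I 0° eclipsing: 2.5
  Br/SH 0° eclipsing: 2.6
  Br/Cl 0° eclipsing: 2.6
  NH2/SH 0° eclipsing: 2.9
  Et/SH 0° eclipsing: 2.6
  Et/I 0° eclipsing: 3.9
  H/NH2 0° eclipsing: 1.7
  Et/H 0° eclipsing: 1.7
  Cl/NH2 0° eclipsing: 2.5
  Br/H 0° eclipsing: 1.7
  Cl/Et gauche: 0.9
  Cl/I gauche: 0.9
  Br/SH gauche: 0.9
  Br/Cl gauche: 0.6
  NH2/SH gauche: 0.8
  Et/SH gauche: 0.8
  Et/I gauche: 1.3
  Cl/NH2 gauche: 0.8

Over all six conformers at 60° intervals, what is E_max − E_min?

Et at 0° (eclipsed): SH(0°)/Et(0°) eclipsed 2.6; H(120°)/Br(120°) eclipsed 1.7; Cl(240°)/NH2(240°) eclipsed 2.5 → 6.8 kcal/mol.
Et at 60° (staggered): SH(0°)/Et(60°) gauche 0.8; SH(0°)/NH2(300°) gauche 0.8; Cl(240°)/Br(180°) gauche 0.6; Cl(240°)/NH2(300°) gauche 0.8 → 3.0 kcal/mol.
Et at 120° (eclipsed): SH(0°)/NH2(0°) eclipsed 2.9; H(120°)/Et(120°) eclipsed 1.7; Cl(240°)/Br(240°) eclipsed 2.6 → 7.2 kcal/mol.
Et at 180° (staggered): SH(0°)/Br(300°) gauche 0.9; SH(0°)/NH2(60°) gauche 0.8; Cl(240°)/Et(180°) gauche 0.9; Cl(240°)/Br(300°) gauche 0.6 → 3.2 kcal/mol.
Et at 240° (eclipsed): SH(0°)/Br(0°) eclipsed 2.6; H(120°)/NH2(120°) eclipsed 1.7; Cl(240°)/Et(240°) eclipsed 2.8 → 7.1 kcal/mol.
Et at 300° (staggered): SH(0°)/Et(300°) gauche 0.8; SH(0°)/Br(60°) gauche 0.9; Cl(240°)/Et(300°) gauche 0.9; Cl(240°)/NH2(180°) gauche 0.8 → 3.4 kcal/mol.
Max at 120° (7.2 kcal/mol), min at 60° (3.0 kcal/mol); barrier = 4.2 kcal/mol.

4.2 kcal/mol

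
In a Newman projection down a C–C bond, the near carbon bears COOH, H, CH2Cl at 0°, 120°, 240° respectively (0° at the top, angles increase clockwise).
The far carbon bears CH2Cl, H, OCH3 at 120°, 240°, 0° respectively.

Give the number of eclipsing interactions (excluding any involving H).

1

Non-H eclipsing pairs: COOH(0°)/OCH3(0°) — 1 interaction.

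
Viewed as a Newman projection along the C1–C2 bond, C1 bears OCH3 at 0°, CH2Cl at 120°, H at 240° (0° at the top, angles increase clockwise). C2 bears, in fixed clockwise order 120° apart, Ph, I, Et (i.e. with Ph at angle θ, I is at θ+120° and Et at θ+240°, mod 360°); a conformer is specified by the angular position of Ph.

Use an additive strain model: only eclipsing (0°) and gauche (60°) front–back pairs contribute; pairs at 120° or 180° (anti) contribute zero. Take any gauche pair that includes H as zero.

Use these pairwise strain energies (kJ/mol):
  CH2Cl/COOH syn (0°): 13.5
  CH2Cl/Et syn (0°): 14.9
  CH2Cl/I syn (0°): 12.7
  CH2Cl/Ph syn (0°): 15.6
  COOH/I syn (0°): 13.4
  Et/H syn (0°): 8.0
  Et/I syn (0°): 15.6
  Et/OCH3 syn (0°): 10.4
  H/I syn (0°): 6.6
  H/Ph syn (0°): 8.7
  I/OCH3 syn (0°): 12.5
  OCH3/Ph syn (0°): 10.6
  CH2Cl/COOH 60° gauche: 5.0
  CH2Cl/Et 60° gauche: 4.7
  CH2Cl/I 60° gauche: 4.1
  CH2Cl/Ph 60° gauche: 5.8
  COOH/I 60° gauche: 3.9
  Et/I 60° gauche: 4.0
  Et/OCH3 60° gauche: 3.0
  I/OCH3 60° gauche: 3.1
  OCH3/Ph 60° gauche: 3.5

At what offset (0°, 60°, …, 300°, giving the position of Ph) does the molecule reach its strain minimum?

Ph at 0° (eclipsed): OCH3(0°)/Ph(0°) eclipsed 10.6; CH2Cl(120°)/I(120°) eclipsed 12.7; H(240°)/Et(240°) eclipsed 8.0 → 31.3 kJ/mol.
Ph at 60° (staggered): OCH3(0°)/Ph(60°) gauche 3.5; OCH3(0°)/Et(300°) gauche 3.0; CH2Cl(120°)/Ph(60°) gauche 5.8; CH2Cl(120°)/I(180°) gauche 4.1 → 16.4 kJ/mol.
Ph at 120° (eclipsed): OCH3(0°)/Et(0°) eclipsed 10.4; CH2Cl(120°)/Ph(120°) eclipsed 15.6; H(240°)/I(240°) eclipsed 6.6 → 32.6 kJ/mol.
Ph at 180° (staggered): OCH3(0°)/I(300°) gauche 3.1; OCH3(0°)/Et(60°) gauche 3.0; CH2Cl(120°)/Ph(180°) gauche 5.8; CH2Cl(120°)/Et(60°) gauche 4.7 → 16.6 kJ/mol.
Ph at 240° (eclipsed): OCH3(0°)/I(0°) eclipsed 12.5; CH2Cl(120°)/Et(120°) eclipsed 14.9; H(240°)/Ph(240°) eclipsed 8.7 → 36.1 kJ/mol.
Ph at 300° (staggered): OCH3(0°)/Ph(300°) gauche 3.5; OCH3(0°)/I(60°) gauche 3.1; CH2Cl(120°)/I(60°) gauche 4.1; CH2Cl(120°)/Et(180°) gauche 4.7 → 15.4 kJ/mol.
The minimum (15.4 kJ/mol) occurs with Ph at 300°.

300°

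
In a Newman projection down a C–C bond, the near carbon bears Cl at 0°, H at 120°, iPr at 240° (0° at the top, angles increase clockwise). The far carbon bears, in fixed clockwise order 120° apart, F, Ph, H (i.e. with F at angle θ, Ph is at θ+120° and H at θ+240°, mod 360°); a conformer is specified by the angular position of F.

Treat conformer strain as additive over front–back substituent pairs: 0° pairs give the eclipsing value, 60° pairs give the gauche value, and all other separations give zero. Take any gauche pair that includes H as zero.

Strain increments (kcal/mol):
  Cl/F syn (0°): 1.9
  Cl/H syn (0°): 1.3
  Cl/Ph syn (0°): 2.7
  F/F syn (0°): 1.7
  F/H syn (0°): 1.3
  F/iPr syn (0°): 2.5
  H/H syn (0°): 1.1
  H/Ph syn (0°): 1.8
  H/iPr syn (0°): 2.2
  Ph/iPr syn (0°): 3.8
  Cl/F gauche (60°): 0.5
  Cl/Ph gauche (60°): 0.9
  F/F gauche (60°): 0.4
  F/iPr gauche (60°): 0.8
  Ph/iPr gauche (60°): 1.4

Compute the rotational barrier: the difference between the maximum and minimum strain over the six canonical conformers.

4.5 kcal/mol

F at 0° (eclipsed): Cl–F eclipsed, H–Ph eclipsed, iPr–H eclipsed; 1.9 + 1.8 + 2.2 = 5.9 kcal/mol.
F at 60° (staggered): Cl–F gauche, iPr–Ph gauche; 0.5 + 1.4 = 1.9 kcal/mol.
F at 120° (eclipsed): Cl–H eclipsed, H–F eclipsed, iPr–Ph eclipsed; 1.3 + 1.3 + 3.8 = 6.4 kcal/mol.
F at 180° (staggered): Cl–Ph gauche, iPr–F gauche, iPr–Ph gauche; 0.9 + 0.8 + 1.4 = 3.1 kcal/mol.
F at 240° (eclipsed): Cl–Ph eclipsed, H–H eclipsed, iPr–F eclipsed; 2.7 + 1.1 + 2.5 = 6.3 kcal/mol.
F at 300° (staggered): Cl–F gauche, Cl–Ph gauche, iPr–F gauche; 0.5 + 0.9 + 0.8 = 2.2 kcal/mol.
Max at 120° (6.4 kcal/mol), min at 60° (1.9 kcal/mol); barrier = 4.5 kcal/mol.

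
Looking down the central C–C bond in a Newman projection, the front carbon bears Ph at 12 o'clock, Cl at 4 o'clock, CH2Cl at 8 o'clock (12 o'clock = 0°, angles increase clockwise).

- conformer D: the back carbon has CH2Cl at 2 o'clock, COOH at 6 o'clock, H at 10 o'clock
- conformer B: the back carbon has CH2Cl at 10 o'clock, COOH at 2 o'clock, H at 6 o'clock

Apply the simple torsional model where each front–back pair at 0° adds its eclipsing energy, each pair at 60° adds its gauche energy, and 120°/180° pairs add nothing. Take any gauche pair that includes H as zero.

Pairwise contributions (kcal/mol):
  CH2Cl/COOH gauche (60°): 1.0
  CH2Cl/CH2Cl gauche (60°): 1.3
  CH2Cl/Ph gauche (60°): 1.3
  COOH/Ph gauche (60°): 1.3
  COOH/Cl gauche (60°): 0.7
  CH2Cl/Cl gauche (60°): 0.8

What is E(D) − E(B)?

D (staggered): Ph(0°)/CH2Cl(60°) gauche 1.3; Cl(120°)/CH2Cl(60°) gauche 0.8; Cl(120°)/COOH(180°) gauche 0.7; CH2Cl(240°)/COOH(180°) gauche 1.0 → 3.8 kcal/mol.
B (staggered): Ph(0°)/CH2Cl(300°) gauche 1.3; Ph(0°)/COOH(60°) gauche 1.3; Cl(120°)/COOH(60°) gauche 0.7; CH2Cl(240°)/CH2Cl(300°) gauche 1.3 → 4.6 kcal/mol.
E(D) − E(B) = 3.8 − 4.6 = -0.8 kcal/mol.

-0.8 kcal/mol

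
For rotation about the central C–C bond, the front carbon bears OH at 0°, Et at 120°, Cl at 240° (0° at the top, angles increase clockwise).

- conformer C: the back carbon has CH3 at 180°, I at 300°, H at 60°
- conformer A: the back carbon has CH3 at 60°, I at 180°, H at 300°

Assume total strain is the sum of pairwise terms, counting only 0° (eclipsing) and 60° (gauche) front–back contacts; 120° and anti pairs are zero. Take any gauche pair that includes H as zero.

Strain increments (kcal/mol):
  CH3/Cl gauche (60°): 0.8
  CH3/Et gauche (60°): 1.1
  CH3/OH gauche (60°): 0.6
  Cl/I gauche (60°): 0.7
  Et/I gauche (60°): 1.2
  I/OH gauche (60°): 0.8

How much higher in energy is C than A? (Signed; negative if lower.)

-0.2 kcal/mol

C (staggered): OH–I gauche, Et–CH3 gauche, Cl–CH3 gauche, Cl–I gauche; 0.8 + 1.1 + 0.8 + 0.7 = 3.4 kcal/mol.
A (staggered): OH–CH3 gauche, Et–CH3 gauche, Et–I gauche, Cl–I gauche; 0.6 + 1.1 + 1.2 + 0.7 = 3.6 kcal/mol.
E(C) − E(A) = 3.4 − 3.6 = -0.2 kcal/mol.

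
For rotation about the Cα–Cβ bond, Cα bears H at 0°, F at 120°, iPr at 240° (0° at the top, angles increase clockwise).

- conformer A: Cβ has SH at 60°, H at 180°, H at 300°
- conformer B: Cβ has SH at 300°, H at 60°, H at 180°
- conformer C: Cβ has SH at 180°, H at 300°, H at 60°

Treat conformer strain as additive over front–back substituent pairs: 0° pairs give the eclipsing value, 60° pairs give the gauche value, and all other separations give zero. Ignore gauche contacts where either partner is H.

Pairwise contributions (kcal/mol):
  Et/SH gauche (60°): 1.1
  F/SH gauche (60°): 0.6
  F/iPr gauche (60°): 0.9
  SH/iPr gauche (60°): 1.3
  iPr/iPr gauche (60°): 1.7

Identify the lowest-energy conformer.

A

A is staggered. F at 120° is gauche with SH at 60° (0.6). Total 0.6 kcal/mol.
B is staggered. iPr at 240° is gauche with SH at 300° (1.3). Total 1.3 kcal/mol.
C is staggered. F at 120° is gauche with SH at 180° (0.6); iPr at 240° is gauche with SH at 180° (1.3). Total 1.9 kcal/mol.
A has the lowest total (0.6 kcal/mol).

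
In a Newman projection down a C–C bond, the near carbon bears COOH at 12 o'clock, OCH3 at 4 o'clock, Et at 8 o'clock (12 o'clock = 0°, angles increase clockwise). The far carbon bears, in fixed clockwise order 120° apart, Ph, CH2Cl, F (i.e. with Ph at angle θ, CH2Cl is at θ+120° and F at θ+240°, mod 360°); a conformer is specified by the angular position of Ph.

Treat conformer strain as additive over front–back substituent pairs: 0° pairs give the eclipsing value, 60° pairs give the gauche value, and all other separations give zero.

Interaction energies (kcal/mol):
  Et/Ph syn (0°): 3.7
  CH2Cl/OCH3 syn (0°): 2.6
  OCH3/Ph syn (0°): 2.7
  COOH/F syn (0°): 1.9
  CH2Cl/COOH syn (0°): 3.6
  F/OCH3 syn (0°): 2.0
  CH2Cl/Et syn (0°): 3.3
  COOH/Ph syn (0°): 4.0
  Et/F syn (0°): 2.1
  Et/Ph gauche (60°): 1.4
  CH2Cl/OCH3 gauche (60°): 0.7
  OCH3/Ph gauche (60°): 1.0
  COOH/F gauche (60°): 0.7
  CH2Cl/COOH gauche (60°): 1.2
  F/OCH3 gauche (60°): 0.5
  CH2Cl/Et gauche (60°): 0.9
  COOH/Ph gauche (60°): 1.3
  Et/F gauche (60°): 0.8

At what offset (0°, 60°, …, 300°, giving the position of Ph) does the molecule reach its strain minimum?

60°

Ph at 0° (eclipsed): COOH–Ph eclipsed, OCH3–CH2Cl eclipsed, Et–F eclipsed; 4.0 + 2.6 + 2.1 = 8.7 kcal/mol.
Ph at 60° (staggered): COOH–Ph gauche, COOH–F gauche, OCH3–Ph gauche, OCH3–CH2Cl gauche, Et–CH2Cl gauche, Et–F gauche; 1.3 + 0.7 + 1.0 + 0.7 + 0.9 + 0.8 = 5.4 kcal/mol.
Ph at 120° (eclipsed): COOH–F eclipsed, OCH3–Ph eclipsed, Et–CH2Cl eclipsed; 1.9 + 2.7 + 3.3 = 7.9 kcal/mol.
Ph at 180° (staggered): COOH–CH2Cl gauche, COOH–F gauche, OCH3–Ph gauche, OCH3–F gauche, Et–Ph gauche, Et–CH2Cl gauche; 1.2 + 0.7 + 1.0 + 0.5 + 1.4 + 0.9 = 5.7 kcal/mol.
Ph at 240° (eclipsed): COOH–CH2Cl eclipsed, OCH3–F eclipsed, Et–Ph eclipsed; 3.6 + 2.0 + 3.7 = 9.3 kcal/mol.
Ph at 300° (staggered): COOH–Ph gauche, COOH–CH2Cl gauche, OCH3–CH2Cl gauche, OCH3–F gauche, Et–Ph gauche, Et–F gauche; 1.3 + 1.2 + 0.7 + 0.5 + 1.4 + 0.8 = 5.9 kcal/mol.
The minimum (5.4 kcal/mol) occurs with Ph at 60°.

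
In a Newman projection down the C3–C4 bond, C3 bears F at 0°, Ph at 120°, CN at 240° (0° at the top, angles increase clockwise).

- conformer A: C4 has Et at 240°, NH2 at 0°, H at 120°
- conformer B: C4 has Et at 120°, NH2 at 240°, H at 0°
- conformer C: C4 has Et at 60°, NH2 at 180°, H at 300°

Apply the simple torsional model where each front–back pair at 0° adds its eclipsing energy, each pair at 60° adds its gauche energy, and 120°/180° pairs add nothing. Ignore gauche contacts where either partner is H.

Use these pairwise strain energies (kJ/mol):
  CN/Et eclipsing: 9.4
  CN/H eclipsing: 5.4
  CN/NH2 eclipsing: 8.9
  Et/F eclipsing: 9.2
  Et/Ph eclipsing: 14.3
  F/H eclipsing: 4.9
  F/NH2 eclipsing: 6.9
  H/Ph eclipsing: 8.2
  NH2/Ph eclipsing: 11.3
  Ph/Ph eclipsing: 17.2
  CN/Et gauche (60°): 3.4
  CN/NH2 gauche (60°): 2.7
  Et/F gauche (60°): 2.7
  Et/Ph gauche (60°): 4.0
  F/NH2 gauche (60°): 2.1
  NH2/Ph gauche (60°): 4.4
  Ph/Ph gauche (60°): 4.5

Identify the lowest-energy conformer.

C

A (eclipsed): F(0°)/NH2(0°) eclipsed 6.9; Ph(120°)/H(120°) eclipsed 8.2; CN(240°)/Et(240°) eclipsed 9.4 → 24.5 kJ/mol.
B (eclipsed): F(0°)/H(0°) eclipsed 4.9; Ph(120°)/Et(120°) eclipsed 14.3; CN(240°)/NH2(240°) eclipsed 8.9 → 28.1 kJ/mol.
C (staggered): F(0°)/Et(60°) gauche 2.7; Ph(120°)/Et(60°) gauche 4.0; Ph(120°)/NH2(180°) gauche 4.4; CN(240°)/NH2(180°) gauche 2.7 → 13.8 kJ/mol.
C has the lowest total (13.8 kJ/mol).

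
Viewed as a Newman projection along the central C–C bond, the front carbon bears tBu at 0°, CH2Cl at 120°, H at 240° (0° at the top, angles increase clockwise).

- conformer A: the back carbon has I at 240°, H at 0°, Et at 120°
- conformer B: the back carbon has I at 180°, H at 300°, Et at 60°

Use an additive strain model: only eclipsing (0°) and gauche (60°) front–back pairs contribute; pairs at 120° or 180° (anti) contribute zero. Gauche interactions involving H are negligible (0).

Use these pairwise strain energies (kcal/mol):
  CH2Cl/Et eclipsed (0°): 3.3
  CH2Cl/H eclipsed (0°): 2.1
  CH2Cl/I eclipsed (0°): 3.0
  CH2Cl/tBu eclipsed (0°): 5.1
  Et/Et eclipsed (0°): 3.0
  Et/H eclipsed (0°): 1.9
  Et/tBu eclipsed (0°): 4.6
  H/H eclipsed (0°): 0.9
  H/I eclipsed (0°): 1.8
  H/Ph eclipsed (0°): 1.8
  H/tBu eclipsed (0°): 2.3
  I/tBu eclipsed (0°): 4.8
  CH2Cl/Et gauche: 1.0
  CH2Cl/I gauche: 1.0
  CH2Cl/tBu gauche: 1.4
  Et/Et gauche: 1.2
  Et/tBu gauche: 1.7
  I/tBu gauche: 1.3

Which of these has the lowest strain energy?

A (eclipsed): tBu(0°)/H(0°) eclipsed 2.3; CH2Cl(120°)/Et(120°) eclipsed 3.3; H(240°)/I(240°) eclipsed 1.8 → 7.4 kcal/mol.
B (staggered): tBu(0°)/Et(60°) gauche 1.7; CH2Cl(120°)/I(180°) gauche 1.0; CH2Cl(120°)/Et(60°) gauche 1.0 → 3.7 kcal/mol.
B has the lowest total (3.7 kcal/mol).

B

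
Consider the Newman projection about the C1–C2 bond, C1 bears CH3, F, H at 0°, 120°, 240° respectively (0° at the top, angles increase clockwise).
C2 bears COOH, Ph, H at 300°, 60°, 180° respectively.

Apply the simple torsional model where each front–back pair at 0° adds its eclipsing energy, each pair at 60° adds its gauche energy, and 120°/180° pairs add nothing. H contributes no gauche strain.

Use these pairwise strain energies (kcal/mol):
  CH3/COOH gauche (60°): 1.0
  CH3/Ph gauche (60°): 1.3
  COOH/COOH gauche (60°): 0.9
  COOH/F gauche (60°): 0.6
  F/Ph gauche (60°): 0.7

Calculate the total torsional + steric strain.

3.0 kcal/mol

This conformer is staggered. CH3 at 0° is gauche with COOH at 300° (1.0); CH3 at 0° is gauche with Ph at 60° (1.3); F at 120° is gauche with Ph at 60° (0.7). Total 3.0 kcal/mol.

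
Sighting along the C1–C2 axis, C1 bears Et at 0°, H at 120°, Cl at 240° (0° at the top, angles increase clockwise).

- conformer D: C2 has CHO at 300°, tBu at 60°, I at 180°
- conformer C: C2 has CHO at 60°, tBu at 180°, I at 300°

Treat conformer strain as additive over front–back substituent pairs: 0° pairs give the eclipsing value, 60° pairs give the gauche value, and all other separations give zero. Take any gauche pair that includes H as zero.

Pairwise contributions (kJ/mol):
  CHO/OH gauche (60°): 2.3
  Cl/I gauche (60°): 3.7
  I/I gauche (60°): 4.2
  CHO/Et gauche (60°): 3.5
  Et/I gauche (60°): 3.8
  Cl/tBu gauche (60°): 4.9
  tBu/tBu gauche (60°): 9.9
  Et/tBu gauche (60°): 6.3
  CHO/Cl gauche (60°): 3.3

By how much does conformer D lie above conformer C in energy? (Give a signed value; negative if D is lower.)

+0.9 kJ/mol

D is staggered. Et at 0° is gauche with CHO at 300° (3.5); Et at 0° is gauche with tBu at 60° (6.3); Cl at 240° is gauche with CHO at 300° (3.3); Cl at 240° is gauche with I at 180° (3.7). Total 16.8 kJ/mol.
C is staggered. Et at 0° is gauche with CHO at 60° (3.5); Et at 0° is gauche with I at 300° (3.8); Cl at 240° is gauche with tBu at 180° (4.9); Cl at 240° is gauche with I at 300° (3.7). Total 15.9 kJ/mol.
E(D) − E(C) = 16.8 − 15.9 = +0.9 kJ/mol.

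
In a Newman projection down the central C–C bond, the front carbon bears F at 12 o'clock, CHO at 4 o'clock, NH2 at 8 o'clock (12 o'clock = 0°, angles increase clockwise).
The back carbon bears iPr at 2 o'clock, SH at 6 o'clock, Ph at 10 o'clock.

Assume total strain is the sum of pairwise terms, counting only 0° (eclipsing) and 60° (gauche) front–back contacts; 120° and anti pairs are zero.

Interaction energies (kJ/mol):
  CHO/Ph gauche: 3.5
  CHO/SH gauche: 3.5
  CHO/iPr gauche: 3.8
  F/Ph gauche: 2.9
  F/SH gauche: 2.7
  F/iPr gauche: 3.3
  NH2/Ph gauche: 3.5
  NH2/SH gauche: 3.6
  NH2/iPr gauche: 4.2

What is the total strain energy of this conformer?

20.6 kJ/mol

This conformer (staggered): F(0°)/iPr(60°) gauche 3.3; F(0°)/Ph(300°) gauche 2.9; CHO(120°)/iPr(60°) gauche 3.8; CHO(120°)/SH(180°) gauche 3.5; NH2(240°)/SH(180°) gauche 3.6; NH2(240°)/Ph(300°) gauche 3.5 → 20.6 kJ/mol.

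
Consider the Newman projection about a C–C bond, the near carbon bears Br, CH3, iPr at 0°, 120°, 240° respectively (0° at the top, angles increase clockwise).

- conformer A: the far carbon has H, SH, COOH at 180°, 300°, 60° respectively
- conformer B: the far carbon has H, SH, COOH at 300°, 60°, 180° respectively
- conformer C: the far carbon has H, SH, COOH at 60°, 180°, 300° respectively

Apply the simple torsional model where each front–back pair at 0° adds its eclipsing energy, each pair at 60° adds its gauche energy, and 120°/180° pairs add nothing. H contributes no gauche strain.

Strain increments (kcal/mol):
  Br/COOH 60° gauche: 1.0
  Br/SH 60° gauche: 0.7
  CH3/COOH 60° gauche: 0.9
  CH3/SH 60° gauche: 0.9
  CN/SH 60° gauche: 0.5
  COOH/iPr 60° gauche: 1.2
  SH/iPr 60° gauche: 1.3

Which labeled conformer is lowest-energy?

A (staggered): Br–SH gauche, Br–COOH gauche, CH3–COOH gauche, iPr–SH gauche; 0.7 + 1.0 + 0.9 + 1.3 = 3.9 kcal/mol.
B (staggered): Br–SH gauche, CH3–SH gauche, CH3–COOH gauche, iPr–COOH gauche; 0.7 + 0.9 + 0.9 + 1.2 = 3.7 kcal/mol.
C (staggered): Br–COOH gauche, CH3–SH gauche, iPr–SH gauche, iPr–COOH gauche; 1.0 + 0.9 + 1.3 + 1.2 = 4.4 kcal/mol.
B has the lowest total (3.7 kcal/mol).

B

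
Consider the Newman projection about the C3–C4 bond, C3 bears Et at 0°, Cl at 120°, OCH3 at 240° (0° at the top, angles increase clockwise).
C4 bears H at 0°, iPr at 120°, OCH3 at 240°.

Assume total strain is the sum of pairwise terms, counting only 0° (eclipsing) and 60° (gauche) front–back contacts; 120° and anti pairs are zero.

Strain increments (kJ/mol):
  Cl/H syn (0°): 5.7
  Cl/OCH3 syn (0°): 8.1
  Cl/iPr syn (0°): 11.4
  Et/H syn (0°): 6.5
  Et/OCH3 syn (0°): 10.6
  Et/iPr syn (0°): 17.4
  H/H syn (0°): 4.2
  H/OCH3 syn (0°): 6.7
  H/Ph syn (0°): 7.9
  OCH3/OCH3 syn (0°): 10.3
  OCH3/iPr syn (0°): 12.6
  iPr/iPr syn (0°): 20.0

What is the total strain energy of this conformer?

28.2 kJ/mol

This conformer (eclipsed): Et–H eclipsed, Cl–iPr eclipsed, OCH3–OCH3 eclipsed; 6.5 + 11.4 + 10.3 = 28.2 kJ/mol.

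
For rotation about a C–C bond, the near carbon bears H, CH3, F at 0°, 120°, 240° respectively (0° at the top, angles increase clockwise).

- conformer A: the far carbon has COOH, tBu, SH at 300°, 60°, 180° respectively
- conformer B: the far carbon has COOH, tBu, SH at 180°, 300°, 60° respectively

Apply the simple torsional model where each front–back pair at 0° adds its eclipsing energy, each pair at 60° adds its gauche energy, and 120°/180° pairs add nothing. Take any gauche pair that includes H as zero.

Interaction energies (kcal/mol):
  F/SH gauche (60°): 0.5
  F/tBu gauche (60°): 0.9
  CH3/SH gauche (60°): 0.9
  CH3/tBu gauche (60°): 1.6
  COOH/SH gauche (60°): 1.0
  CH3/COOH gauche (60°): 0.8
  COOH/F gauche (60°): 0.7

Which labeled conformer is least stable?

A (staggered): CH3–tBu gauche, CH3–SH gauche, F–COOH gauche, F–SH gauche; 1.6 + 0.9 + 0.7 + 0.5 = 3.7 kcal/mol.
B (staggered): CH3–COOH gauche, CH3–SH gauche, F–COOH gauche, F–tBu gauche; 0.8 + 0.9 + 0.7 + 0.9 = 3.3 kcal/mol.
A has the highest total (3.7 kcal/mol).

A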